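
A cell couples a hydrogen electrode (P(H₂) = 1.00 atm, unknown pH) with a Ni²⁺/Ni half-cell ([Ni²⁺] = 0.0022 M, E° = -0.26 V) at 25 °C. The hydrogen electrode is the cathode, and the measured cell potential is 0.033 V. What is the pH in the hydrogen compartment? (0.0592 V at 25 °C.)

E°_cell = 0.26 V and n = 2.
log Q = n(E° − E)/0.0592 = 2×(0.26 − 0.033)/0.0592 = 7.669.
With Q = [Ni²⁺]·P(H₂) / [H⁺]^2, solving for [H⁺] gives log[H⁺] = -5.163, so pH = 5.16.

pH = 5.16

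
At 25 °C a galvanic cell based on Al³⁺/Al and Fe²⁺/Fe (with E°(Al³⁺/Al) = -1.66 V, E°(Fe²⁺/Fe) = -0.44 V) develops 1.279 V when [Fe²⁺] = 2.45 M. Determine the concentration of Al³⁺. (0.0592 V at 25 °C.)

From the Nernst equation, log Q = n(E° − E)/0.0592 = 6(1.22 − 1.279)/0.0592 = -5.980, so Q = 1.05 × 10^-6.
With Q = [Al³⁺]^2/[Fe²⁺]^3 and the known concentrations, [Al³⁺]^2 in the numerator gives [Al³⁺] = 0.0039 M.

0.0039 M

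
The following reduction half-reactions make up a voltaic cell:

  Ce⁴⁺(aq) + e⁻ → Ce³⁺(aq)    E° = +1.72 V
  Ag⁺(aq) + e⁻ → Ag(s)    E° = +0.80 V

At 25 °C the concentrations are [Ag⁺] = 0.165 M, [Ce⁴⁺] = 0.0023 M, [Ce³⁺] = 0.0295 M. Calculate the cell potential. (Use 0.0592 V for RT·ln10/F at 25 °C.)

0.901 V

The Ce⁴⁺/Ce³⁺ couple has the higher reduction potential and acts as the cathode, so E°_cell = +1.72 − (+0.80) = 0.92 V.
Balancing electrons gives n = 1; the reaction quotient is Q = [Ag⁺]·[Ce³⁺]/[Ce⁴⁺] = 2.12.
At 25 °C, E = E° − (0.0592/n) log Q = 0.92 − (0.0592/1)(0.326) = 0.920 − 0.019 = 0.901 V.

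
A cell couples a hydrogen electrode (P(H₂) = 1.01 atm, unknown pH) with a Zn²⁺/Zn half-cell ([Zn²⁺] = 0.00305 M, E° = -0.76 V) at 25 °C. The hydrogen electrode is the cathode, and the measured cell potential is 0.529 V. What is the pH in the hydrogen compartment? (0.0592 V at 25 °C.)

pH = 5.16

E°_cell = 0.76 V and n = 2.
log Q = n(E° − E)/0.0592 = 2×(0.76 − 0.529)/0.0592 = 7.804.
With Q = [Zn²⁺]·P(H₂) / [H⁺]^2, solving for [H⁺] gives log[H⁺] = -5.158, so pH = 5.16.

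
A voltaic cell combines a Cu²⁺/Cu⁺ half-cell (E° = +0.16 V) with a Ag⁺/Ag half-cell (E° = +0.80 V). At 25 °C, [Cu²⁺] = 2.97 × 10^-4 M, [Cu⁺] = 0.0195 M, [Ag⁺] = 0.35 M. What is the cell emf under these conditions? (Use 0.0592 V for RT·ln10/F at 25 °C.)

0.721 V

The Ag⁺/Ag couple has the higher reduction potential and acts as the cathode, so E°_cell = +0.80 − (+0.16) = 0.64 V.
Balancing electrons gives n = 1; the reaction quotient is Q = [Cu²⁺]/([Cu⁺]·[Ag⁺]) = 0.0435.
At 25 °C, E = E° − (0.0592/n) log Q = 0.64 − (0.0592/1)(-1.361) = 0.640 + 0.081 = 0.721 V.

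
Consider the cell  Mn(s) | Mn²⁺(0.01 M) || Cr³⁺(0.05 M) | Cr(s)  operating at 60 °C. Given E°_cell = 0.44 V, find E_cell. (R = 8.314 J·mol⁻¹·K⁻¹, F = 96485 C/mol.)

0.477 V

Balancing electrons gives n = 6; the reaction quotient is Q = [Mn²⁺]^3/[Cr³⁺]^2 = 4 × 10^-4.
E = E° − (RT/nF) ln Q = 0.44 − (8.314×333)/(6×96485) × (-7.824) = 0.440 + 0.037 = 0.477 V.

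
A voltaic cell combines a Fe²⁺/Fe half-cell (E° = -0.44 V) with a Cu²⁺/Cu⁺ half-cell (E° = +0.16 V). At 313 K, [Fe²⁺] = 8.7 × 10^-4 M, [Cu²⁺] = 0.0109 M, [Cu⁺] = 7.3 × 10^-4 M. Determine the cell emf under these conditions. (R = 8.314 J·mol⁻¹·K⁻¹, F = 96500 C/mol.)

The Cu²⁺/Cu⁺ couple has the higher reduction potential and acts as the cathode, so E°_cell = +0.16 − (-0.44) = 0.60 V.
Balancing electrons gives n = 2; the reaction quotient is Q = [Fe²⁺]·[Cu⁺]^2/[Cu²⁺]^2 = 3.9 × 10^-6.
E = E° − (RT/nF) ln Q = 0.60 − (8.314×313)/(2×96500) × (-12.454) = 0.600 + 0.168 = 0.768 V.

0.768 V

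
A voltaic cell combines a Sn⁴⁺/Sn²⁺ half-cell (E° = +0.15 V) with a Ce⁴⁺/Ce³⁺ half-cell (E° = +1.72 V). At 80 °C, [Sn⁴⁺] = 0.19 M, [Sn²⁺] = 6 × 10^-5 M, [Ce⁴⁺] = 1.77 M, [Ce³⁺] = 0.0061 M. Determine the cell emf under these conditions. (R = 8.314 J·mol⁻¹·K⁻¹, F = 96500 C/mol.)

1.62 V

The Ce⁴⁺/Ce³⁺ couple has the higher reduction potential and acts as the cathode, so E°_cell = +1.72 − (+0.15) = 1.57 V.
Balancing electrons gives n = 2; the reaction quotient is Q = [Sn⁴⁺]·[Ce³⁺]^2/([Sn²⁺]·[Ce⁴⁺]^2) = 0.0376.
E = E° − (RT/nF) ln Q = 1.57 − (8.314×353)/(2×96500) × (-3.280) = 1.570 + 0.050 = 1.620 V.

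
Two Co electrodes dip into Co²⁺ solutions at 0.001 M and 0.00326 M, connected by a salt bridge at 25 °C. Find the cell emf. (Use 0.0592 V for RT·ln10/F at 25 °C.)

0.015 V

Both half-cells are Co²⁺/Co, so E°_cell = 0. The concentrated side is the cathode; the cell reaction moves Co²⁺ from high to low concentration with n = 2.
Q = [Co²⁺]_dilute/[Co²⁺]_conc = 0.001/0.00326 = 0.307.
E = 0 − (0.0592/2) log Q = −(0.0592/2)(-0.513) = 0.0152 V.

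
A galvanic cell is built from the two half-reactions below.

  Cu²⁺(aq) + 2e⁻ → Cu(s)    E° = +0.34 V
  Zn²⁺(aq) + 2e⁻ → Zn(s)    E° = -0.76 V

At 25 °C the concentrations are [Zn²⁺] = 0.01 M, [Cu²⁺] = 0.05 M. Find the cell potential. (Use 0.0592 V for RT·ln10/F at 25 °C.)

1.12 V

The Cu²⁺/Cu couple has the higher reduction potential and acts as the cathode, so E°_cell = +0.34 − (-0.76) = 1.10 V.
Balancing electrons gives n = 2; the reaction quotient is Q = [Zn²⁺]/[Cu²⁺] = 0.200.
At 25 °C, E = E° − (0.0592/n) log Q = 1.10 − (0.0592/2)(-0.699) = 1.100 + 0.021 = 1.121 V.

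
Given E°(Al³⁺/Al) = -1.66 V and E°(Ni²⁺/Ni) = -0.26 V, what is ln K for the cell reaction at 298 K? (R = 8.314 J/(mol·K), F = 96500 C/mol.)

E°_cell = -0.26 − (-1.66) = 1.40 V, with n = 6 electrons transferred.
At equilibrium E = 0, so the Nernst equation gives ln K = nFE°/RT = (6)(96500)(1.40)/((8.314)(298)) = 327.18.

ln K = 327.2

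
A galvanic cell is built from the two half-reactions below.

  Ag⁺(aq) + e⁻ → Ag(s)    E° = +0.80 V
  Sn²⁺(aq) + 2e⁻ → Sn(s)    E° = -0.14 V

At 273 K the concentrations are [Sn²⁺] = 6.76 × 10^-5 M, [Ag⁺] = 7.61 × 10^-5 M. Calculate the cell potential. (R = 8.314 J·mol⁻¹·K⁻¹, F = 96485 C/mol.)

0.830 V

The Ag⁺/Ag couple has the higher reduction potential and acts as the cathode, so E°_cell = +0.80 − (-0.14) = 0.94 V.
Balancing electrons gives n = 2; the reaction quotient is Q = [Sn²⁺]/[Ag⁺]^2 = 1.17 × 10^4.
E = E° − (RT/nF) ln Q = 0.94 − (8.314×273)/(2×96485) × (9.365) = 0.940 − 0.110 = 0.830 V.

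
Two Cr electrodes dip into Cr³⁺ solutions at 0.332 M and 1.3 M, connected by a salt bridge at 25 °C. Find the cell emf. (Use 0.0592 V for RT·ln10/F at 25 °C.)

Both half-cells are Cr³⁺/Cr, so E°_cell = 0. The concentrated side is the cathode; the cell reaction moves Cr³⁺ from high to low concentration with n = 3.
Q = [Cr³⁺]_dilute/[Cr³⁺]_conc = 0.332/1.3 = 0.255.
E = 0 − (0.0592/3) log Q = −(0.0592/3)(-0.593) = 0.0117 V.

0.012 V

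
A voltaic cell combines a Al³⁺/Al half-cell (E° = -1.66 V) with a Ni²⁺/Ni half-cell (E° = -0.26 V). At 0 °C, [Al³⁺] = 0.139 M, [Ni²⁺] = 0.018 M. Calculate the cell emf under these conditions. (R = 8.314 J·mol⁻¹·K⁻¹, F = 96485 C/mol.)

The Ni²⁺/Ni couple has the higher reduction potential and acts as the cathode, so E°_cell = -0.26 − (-1.66) = 1.40 V.
Balancing electrons gives n = 6; the reaction quotient is Q = [Al³⁺]^2/[Ni²⁺]^3 = 3310.
E = E° − (RT/nF) ln Q = 1.40 − (8.314×273)/(6×96485) × (8.106) = 1.400 − 0.032 = 1.368 V.

1.37 V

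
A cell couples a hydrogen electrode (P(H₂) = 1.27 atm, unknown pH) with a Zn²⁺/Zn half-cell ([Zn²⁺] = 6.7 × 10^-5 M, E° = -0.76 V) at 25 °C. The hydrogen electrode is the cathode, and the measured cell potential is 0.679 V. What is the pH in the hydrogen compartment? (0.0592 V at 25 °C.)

pH = 3.40

E°_cell = 0.76 V and n = 2.
log Q = n(E° − E)/0.0592 = 2×(0.76 − 0.679)/0.0592 = 2.736.
With Q = [Zn²⁺]·P(H₂) / [H⁺]^2, solving for [H⁺] gives log[H⁺] = -3.403, so pH = 3.40.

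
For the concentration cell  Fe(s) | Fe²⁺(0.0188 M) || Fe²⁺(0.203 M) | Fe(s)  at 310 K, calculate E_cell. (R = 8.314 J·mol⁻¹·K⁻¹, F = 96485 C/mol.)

Both half-cells are Fe²⁺/Fe, so E°_cell = 0. The concentrated side is the cathode; the cell reaction moves Fe²⁺ from high to low concentration with n = 2.
Q = [Fe²⁺]_dilute/[Fe²⁺]_conc = 0.0188/0.203 = 0.0926.
E = 0 − (RT/nF) ln Q = −((8.314×310)/(2×96485))(-2.379) = 0.0318 V.

0.032 V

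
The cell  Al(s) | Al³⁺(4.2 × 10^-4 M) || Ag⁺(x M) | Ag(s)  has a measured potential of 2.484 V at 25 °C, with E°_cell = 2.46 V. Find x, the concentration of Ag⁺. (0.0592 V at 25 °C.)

0.19 M

From the Nernst equation, log Q = n(E° − E)/0.0592 = 3(2.46 − 2.484)/0.0592 = -1.216, so Q = 0.0608.
With Q = [Al³⁺]/[Ag⁺]^3 and the known concentrations, [Ag⁺]^3 in the denominator gives [Ag⁺] = 0.19 M.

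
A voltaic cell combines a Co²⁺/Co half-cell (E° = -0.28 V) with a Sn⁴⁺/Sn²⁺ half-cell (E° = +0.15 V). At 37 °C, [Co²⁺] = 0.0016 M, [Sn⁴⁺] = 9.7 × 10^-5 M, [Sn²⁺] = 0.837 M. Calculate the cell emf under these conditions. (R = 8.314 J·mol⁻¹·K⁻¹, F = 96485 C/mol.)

0.395 V

The Sn⁴⁺/Sn²⁺ couple has the higher reduction potential and acts as the cathode, so E°_cell = +0.15 − (-0.28) = 0.43 V.
Balancing electrons gives n = 2; the reaction quotient is Q = [Co²⁺]·[Sn²⁺]/[Sn⁴⁺] = 13.8.
E = E° − (RT/nF) ln Q = 0.43 − (8.314×310)/(2×96485) × (2.625) = 0.430 − 0.035 = 0.395 V.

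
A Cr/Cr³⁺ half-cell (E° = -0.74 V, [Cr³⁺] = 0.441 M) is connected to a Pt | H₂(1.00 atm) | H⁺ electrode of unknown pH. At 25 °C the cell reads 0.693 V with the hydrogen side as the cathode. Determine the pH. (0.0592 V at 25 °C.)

E°_cell = 0.74 V and n = 6.
log Q = n(E° − E)/0.0592 = 6×(0.74 − 0.693)/0.0592 = 4.764.
With Q = [Cr³⁺]^2·P(H₂)^3 / [H⁺]^6, solving for [H⁺] gives log[H⁺] = -0.912, so pH = 0.91.

pH = 0.91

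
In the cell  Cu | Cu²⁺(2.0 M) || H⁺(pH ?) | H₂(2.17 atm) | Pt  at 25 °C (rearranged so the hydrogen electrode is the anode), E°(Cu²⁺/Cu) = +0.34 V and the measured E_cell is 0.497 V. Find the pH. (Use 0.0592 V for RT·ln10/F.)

pH = 2.33

E°_cell = 0.34 V and n = 2.
log Q = n(E° − E)/0.0592 = 2×(0.34 − 0.497)/0.0592 = -5.304.
With Q = [H⁺]^2 / ([Cu²⁺]·P(H₂)), solving for [H⁺] gives log[H⁺] = -2.333, so pH = 2.33.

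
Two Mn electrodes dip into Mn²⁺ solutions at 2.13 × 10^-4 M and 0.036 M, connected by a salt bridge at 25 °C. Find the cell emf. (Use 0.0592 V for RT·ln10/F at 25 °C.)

Both half-cells are Mn²⁺/Mn, so E°_cell = 0. The concentrated side is the cathode; the cell reaction moves Mn²⁺ from high to low concentration with n = 2.
Q = [Mn²⁺]_dilute/[Mn²⁺]_conc = 2.13 × 10^-4/0.036 = 0.00592.
E = 0 − (0.0592/2) log Q = −(0.0592/2)(-2.228) = 0.0659 V.

0.066 V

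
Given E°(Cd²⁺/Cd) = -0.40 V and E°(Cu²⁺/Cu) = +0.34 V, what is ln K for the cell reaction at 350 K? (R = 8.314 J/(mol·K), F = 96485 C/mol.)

ln K = 49.1

E°_cell = +0.34 − (-0.40) = 0.74 V, with n = 2 electrons transferred.
At equilibrium E = 0, so the Nernst equation gives ln K = nFE°/RT = (2)(96485)(0.74)/((8.314)(350)) = 49.07.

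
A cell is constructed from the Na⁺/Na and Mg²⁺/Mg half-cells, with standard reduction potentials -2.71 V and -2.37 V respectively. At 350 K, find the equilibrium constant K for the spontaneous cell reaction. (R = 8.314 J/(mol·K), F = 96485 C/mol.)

E°_cell = -2.37 − (-2.71) = 0.34 V, with n = 2 electrons transferred.
At equilibrium E = 0, so the Nernst equation gives ln K = nFE°/RT = (2)(96485)(0.34)/((8.314)(350)) = 22.55.
K = e^22.55 = 6.2 × 10^9.

6.2 × 10^9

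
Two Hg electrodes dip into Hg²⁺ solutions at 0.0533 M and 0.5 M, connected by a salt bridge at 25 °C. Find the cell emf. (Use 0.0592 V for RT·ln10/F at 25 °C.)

Both half-cells are Hg²⁺/Hg, so E°_cell = 0. The concentrated side is the cathode; the cell reaction moves Hg²⁺ from high to low concentration with n = 2.
Q = [Hg²⁺]_dilute/[Hg²⁺]_conc = 0.0533/0.5 = 0.107.
E = 0 − (0.0592/2) log Q = −(0.0592/2)(-0.972) = 0.0288 V.

0.029 V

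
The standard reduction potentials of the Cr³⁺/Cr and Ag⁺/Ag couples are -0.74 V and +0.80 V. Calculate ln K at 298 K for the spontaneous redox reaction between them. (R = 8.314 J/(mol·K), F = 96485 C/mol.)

ln K = 179.9

E°_cell = +0.80 − (-0.74) = 1.54 V, with n = 3 electrons transferred.
At equilibrium E = 0, so the Nernst equation gives ln K = nFE°/RT = (3)(96485)(1.54)/((8.314)(298)) = 179.92.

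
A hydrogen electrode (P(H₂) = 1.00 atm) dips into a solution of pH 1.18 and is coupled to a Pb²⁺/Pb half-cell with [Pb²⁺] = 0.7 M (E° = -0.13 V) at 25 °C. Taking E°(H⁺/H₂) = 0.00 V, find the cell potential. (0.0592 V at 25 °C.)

The hydrogen couple is the cathode, so E°_cell = 0.13 V; n = 2.
[H⁺] = 10^(−1.18) = 0.066 M, and Q = [Pb²⁺]·P(H₂) / [H⁺]^2 = 160.
E = E° − (0.0592/2) log Q = 0.13 − (0.0592/2)(2.205) = 0.065 V.

0.065 V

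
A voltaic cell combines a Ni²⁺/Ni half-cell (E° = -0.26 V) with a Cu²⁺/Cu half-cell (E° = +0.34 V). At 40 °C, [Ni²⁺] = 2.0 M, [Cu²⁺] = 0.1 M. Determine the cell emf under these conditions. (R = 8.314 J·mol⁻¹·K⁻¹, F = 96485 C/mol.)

The Cu²⁺/Cu couple has the higher reduction potential and acts as the cathode, so E°_cell = +0.34 − (-0.26) = 0.60 V.
Balancing electrons gives n = 2; the reaction quotient is Q = [Ni²⁺]/[Cu²⁺] = 20.0.
E = E° − (RT/nF) ln Q = 0.60 − (8.314×313)/(2×96485) × (2.996) = 0.600 − 0.040 = 0.560 V.

0.560 V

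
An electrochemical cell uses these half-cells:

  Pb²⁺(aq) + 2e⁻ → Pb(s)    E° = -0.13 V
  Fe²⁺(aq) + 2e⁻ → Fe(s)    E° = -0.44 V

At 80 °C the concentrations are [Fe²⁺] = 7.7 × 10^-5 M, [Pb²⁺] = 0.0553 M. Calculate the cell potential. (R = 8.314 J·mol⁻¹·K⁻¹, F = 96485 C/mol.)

0.410 V

The Pb²⁺/Pb couple has the higher reduction potential and acts as the cathode, so E°_cell = -0.13 − (-0.44) = 0.31 V.
Balancing electrons gives n = 2; the reaction quotient is Q = [Fe²⁺]/[Pb²⁺] = 0.00139.
E = E° − (RT/nF) ln Q = 0.31 − (8.314×353)/(2×96485) × (-6.577) = 0.310 + 0.100 = 0.410 V.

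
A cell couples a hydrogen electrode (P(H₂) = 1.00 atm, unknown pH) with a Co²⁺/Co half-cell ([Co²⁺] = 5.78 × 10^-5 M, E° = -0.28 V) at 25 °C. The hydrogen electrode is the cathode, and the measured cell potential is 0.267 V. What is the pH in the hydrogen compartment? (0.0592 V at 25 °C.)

pH = 2.34

E°_cell = 0.28 V and n = 2.
log Q = n(E° − E)/0.0592 = 2×(0.28 − 0.267)/0.0592 = 0.439.
With Q = [Co²⁺]·P(H₂) / [H⁺]^2, solving for [H⁺] gives log[H⁺] = -2.339, so pH = 2.34.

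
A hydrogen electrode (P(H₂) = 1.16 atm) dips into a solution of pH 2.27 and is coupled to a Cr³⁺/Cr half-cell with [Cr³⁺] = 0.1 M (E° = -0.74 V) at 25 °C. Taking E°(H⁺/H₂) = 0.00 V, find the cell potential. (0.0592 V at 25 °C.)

The hydrogen couple is the cathode, so E°_cell = 0.74 V; n = 6.
[H⁺] = 10^(−2.27) = 0.0054 M, and Q = [Cr³⁺]^2·P(H₂)^3 / [H⁺]^6 = 6.51 × 10^11.
E = E° − (0.0592/6) log Q = 0.74 − (0.0592/6)(11.813) = 0.623 V.

0.62 V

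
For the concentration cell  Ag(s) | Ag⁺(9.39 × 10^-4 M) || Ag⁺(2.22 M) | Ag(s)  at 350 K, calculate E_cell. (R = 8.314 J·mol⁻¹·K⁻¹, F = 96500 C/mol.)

Both half-cells are Ag⁺/Ag, so E°_cell = 0. The concentrated side is the cathode; the cell reaction moves Ag⁺ from high to low concentration with n = 1.
Q = [Ag⁺]_dilute/[Ag⁺]_conc = 9.39 × 10^-4/2.22 = 4.23 × 10^-4.
E = 0 − (RT/nF) ln Q = −((8.314×350)/(1×96500))(-7.768) = 0.2342 V.

0.23 V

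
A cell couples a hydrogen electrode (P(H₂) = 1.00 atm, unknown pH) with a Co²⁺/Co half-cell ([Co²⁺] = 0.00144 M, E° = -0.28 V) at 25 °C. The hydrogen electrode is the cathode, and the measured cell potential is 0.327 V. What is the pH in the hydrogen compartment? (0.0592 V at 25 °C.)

pH = 0.63

E°_cell = 0.28 V and n = 2.
log Q = n(E° − E)/0.0592 = 2×(0.28 − 0.327)/0.0592 = -1.588.
With Q = [Co²⁺]·P(H₂) / [H⁺]^2, solving for [H⁺] gives log[H⁺] = -0.627, so pH = 0.63.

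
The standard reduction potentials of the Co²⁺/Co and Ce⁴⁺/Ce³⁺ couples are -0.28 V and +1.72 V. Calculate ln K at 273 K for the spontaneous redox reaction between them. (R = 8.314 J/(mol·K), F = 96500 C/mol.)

ln K = 170.1

E°_cell = +1.72 − (-0.28) = 2.00 V, with n = 2 electrons transferred.
At equilibrium E = 0, so the Nernst equation gives ln K = nFE°/RT = (2)(96500)(2.00)/((8.314)(273)) = 170.06.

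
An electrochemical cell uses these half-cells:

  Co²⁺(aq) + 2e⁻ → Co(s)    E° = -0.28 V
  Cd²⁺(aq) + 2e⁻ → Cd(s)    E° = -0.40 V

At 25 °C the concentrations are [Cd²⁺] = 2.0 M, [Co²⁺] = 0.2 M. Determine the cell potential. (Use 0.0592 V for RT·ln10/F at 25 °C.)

The Co²⁺/Co couple has the higher reduction potential and acts as the cathode, so E°_cell = -0.28 − (-0.40) = 0.12 V.
Balancing electrons gives n = 2; the reaction quotient is Q = [Cd²⁺]/[Co²⁺] = 10.0.
At 25 °C, E = E° − (0.0592/n) log Q = 0.12 − (0.0592/2)(1.000) = 0.120 − 0.030 = 0.090 V.

0.090 V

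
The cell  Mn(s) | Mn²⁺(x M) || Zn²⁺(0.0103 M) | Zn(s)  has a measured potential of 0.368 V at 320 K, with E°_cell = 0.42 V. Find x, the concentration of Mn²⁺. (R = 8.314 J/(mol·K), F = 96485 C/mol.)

From the Nernst equation, ln Q = nF(E° − E)/RT = 2×96485×(0.42 − 0.368)/(8.314×320) = 3.772, so Q = 43.5.
With Q = [Mn²⁺]/[Zn²⁺] and the known concentrations, [Mn²⁺] in the numerator gives [Mn²⁺] = 0.45 M.

0.45 M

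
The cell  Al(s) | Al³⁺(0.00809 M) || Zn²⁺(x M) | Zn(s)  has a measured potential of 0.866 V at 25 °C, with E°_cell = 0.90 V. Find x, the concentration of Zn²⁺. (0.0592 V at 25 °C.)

From the Nernst equation, log Q = n(E° − E)/0.0592 = 6(0.90 − 0.866)/0.0592 = 3.446, so Q = 2790.
With Q = [Al³⁺]^2/[Zn²⁺]^3 and the known concentrations, [Zn²⁺]^3 in the denominator gives [Zn²⁺] = 0.0029 M.

0.0029 M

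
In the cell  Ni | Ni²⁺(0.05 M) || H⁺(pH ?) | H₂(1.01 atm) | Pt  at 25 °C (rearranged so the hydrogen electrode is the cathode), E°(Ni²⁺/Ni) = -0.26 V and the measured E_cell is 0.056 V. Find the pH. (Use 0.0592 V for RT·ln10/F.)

pH = 4.09

E°_cell = 0.26 V and n = 2.
log Q = n(E° − E)/0.0592 = 2×(0.26 − 0.056)/0.0592 = 6.892.
With Q = [Ni²⁺]·P(H₂) / [H⁺]^2, solving for [H⁺] gives log[H⁺] = -4.094, so pH = 4.09.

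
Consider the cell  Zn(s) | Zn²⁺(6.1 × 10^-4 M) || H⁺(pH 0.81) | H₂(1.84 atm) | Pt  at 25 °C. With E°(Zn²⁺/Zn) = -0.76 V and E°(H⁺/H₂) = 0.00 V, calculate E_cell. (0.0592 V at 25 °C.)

0.80 V

The hydrogen couple is the cathode, so E°_cell = 0.76 V; n = 2.
[H⁺] = 10^(−0.81) = 0.15 M, and Q = [Zn²⁺]·P(H₂) / [H⁺]^2 = 0.0468.
E = E° − (0.0592/2) log Q = 0.76 − (0.0592/2)(-1.330) = 0.799 V.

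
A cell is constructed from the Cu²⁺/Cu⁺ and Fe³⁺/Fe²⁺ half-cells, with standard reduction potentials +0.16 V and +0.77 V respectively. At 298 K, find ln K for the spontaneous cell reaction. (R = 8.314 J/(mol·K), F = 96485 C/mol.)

E°_cell = +0.77 − (+0.16) = 0.61 V, with n = 1 electron transferred.
At equilibrium E = 0, so the Nernst equation gives ln K = nFE°/RT = (1)(96485)(0.61)/((8.314)(298)) = 23.76.

ln K = 23.8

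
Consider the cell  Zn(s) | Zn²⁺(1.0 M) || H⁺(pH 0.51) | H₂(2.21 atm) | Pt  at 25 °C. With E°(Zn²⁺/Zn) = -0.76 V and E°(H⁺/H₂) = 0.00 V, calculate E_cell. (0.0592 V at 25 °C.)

0.72 V

The hydrogen couple is the cathode, so E°_cell = 0.76 V; n = 2.
[H⁺] = 10^(−0.51) = 0.31 M, and Q = [Zn²⁺]·P(H₂) / [H⁺]^2 = 23.1.
E = E° − (0.0592/2) log Q = 0.76 − (0.0592/2)(1.364) = 0.720 V.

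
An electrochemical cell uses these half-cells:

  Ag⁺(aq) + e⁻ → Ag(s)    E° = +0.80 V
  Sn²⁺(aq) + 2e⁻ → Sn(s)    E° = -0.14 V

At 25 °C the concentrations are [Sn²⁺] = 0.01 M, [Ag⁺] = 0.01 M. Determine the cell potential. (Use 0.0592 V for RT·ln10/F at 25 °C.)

0.881 V

The Ag⁺/Ag couple has the higher reduction potential and acts as the cathode, so E°_cell = +0.80 − (-0.14) = 0.94 V.
Balancing electrons gives n = 2; the reaction quotient is Q = [Sn²⁺]/[Ag⁺]^2 = 100.
At 25 °C, E = E° − (0.0592/n) log Q = 0.94 − (0.0592/2)(2.000) = 0.940 − 0.059 = 0.881 V.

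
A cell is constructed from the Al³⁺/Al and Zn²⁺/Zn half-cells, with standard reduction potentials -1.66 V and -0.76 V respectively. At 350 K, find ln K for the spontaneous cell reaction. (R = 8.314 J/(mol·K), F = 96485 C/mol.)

E°_cell = -0.76 − (-1.66) = 0.90 V, with n = 6 electrons transferred.
At equilibrium E = 0, so the Nernst equation gives ln K = nFE°/RT = (6)(96485)(0.90)/((8.314)(350)) = 179.05.

ln K = 179.1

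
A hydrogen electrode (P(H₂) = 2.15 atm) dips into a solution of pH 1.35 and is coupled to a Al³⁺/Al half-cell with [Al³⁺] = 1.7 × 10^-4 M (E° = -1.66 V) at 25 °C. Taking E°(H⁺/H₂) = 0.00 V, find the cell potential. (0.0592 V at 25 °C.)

The hydrogen couple is the cathode, so E°_cell = 1.66 V; n = 6.
[H⁺] = 10^(−1.35) = 0.045 M, and Q = [Al³⁺]^2·P(H₂)^3 / [H⁺]^6 = 36.2.
E = E° − (0.0592/6) log Q = 1.66 − (0.0592/6)(1.558) = 1.645 V.

1.64 V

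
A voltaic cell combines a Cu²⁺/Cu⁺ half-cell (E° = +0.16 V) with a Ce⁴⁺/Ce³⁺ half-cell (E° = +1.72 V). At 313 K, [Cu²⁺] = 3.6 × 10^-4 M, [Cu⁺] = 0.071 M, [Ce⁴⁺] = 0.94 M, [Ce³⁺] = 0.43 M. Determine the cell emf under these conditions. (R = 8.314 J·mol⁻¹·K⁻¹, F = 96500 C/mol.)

1.72 V

The Ce⁴⁺/Ce³⁺ couple has the higher reduction potential and acts as the cathode, so E°_cell = +1.72 − (+0.16) = 1.56 V.
Balancing electrons gives n = 1; the reaction quotient is Q = [Cu²⁺]·[Ce³⁺]/([Cu⁺]·[Ce⁴⁺]) = 0.00232.
E = E° − (RT/nF) ln Q = 1.56 − (8.314×313)/(1×96500) × (-6.066) = 1.560 + 0.164 = 1.724 V.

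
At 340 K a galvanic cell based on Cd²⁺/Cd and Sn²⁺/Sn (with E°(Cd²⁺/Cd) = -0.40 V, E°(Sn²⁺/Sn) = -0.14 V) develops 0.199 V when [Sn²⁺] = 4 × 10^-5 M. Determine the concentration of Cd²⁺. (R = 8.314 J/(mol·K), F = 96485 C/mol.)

From the Nernst equation, ln Q = nF(E° − E)/RT = 2×96485×(0.26 − 0.199)/(8.314×340) = 4.164, so Q = 64.3.
With Q = [Cd²⁺]/[Sn²⁺] and the known concentrations, [Cd²⁺] in the numerator gives [Cd²⁺] = 0.0026 M.

0.0026 M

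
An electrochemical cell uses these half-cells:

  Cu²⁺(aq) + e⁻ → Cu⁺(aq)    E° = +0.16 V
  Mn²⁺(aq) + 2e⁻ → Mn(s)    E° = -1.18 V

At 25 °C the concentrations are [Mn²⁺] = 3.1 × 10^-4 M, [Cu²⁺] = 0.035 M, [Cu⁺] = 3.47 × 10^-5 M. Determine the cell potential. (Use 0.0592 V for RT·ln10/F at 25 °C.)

The Cu²⁺/Cu⁺ couple has the higher reduction potential and acts as the cathode, so E°_cell = +0.16 − (-1.18) = 1.34 V.
Balancing electrons gives n = 2; the reaction quotient is Q = [Mn²⁺]·[Cu⁺]^2/[Cu²⁺]^2 = 3.05 × 10^-10.
At 25 °C, E = E° − (0.0592/n) log Q = 1.34 − (0.0592/2)(-9.516) = 1.340 + 0.282 = 1.622 V.

1.62 V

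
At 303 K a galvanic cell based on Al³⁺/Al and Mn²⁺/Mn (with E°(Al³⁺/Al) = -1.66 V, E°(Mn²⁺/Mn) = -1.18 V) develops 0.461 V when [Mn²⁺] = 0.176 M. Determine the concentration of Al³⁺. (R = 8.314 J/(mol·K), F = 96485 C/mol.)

From the Nernst equation, ln Q = nF(E° − E)/RT = 6×96485×(0.48 − 0.461)/(8.314×303) = 4.366, so Q = 78.8.
With Q = [Al³⁺]^2/[Mn²⁺]^3 and the known concentrations, [Al³⁺]^2 in the numerator gives [Al³⁺] = 0.66 M.

0.66 M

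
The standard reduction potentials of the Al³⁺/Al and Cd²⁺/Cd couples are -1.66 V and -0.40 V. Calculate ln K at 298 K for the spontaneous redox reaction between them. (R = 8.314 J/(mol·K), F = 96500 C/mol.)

ln K = 294.5

E°_cell = -0.40 − (-1.66) = 1.26 V, with n = 6 electrons transferred.
At equilibrium E = 0, so the Nernst equation gives ln K = nFE°/RT = (6)(96500)(1.26)/((8.314)(298)) = 294.46.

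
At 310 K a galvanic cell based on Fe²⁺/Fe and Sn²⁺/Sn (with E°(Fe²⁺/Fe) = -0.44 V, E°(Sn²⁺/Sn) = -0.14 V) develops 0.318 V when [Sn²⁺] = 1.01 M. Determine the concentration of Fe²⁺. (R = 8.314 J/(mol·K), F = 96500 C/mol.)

0.26 M

From the Nernst equation, ln Q = nF(E° − E)/RT = 2×96500×(0.30 − 0.318)/(8.314×310) = -1.348, so Q = 0.260.
With Q = [Fe²⁺]/[Sn²⁺] and the known concentrations, [Fe²⁺] in the numerator gives [Fe²⁺] = 0.26 M.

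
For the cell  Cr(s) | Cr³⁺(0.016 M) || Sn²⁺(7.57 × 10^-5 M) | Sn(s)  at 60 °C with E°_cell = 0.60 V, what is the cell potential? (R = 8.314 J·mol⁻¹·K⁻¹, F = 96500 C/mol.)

Balancing electrons gives n = 6; the reaction quotient is Q = [Cr³⁺]^2/[Sn²⁺]^3 = 5.9 × 10^8.
E = E° − (RT/nF) ln Q = 0.60 − (8.314×333)/(6×96500) × (20.196) = 0.600 − 0.097 = 0.503 V.

0.503 V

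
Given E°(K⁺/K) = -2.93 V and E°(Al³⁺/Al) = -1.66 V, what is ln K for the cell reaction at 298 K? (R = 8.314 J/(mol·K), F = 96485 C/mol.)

ln K = 148.4

E°_cell = -1.66 − (-2.93) = 1.27 V, with n = 3 electrons transferred.
At equilibrium E = 0, so the Nernst equation gives ln K = nFE°/RT = (3)(96485)(1.27)/((8.314)(298)) = 148.37.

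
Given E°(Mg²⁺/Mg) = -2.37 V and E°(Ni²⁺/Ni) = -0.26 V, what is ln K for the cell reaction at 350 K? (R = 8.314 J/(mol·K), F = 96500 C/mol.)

E°_cell = -0.26 − (-2.37) = 2.11 V, with n = 2 electrons transferred.
At equilibrium E = 0, so the Nernst equation gives ln K = nFE°/RT = (2)(96500)(2.11)/((8.314)(350)) = 139.95.

ln K = 139.9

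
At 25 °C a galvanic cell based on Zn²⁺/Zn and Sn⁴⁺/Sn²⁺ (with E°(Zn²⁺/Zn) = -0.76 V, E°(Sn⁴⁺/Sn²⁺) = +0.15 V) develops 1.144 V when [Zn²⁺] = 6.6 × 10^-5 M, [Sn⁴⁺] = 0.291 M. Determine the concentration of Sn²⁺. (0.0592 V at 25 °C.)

5.5 × 10^-5 M

From the Nernst equation, log Q = n(E° − E)/0.0592 = 2(0.91 − 1.144)/0.0592 = -7.905, so Q = 1.24 × 10^-8.
With Q = [Zn²⁺]·[Sn²⁺]/[Sn⁴⁺] and the known concentrations, [Sn²⁺] in the numerator gives [Sn²⁺] = 5.5 × 10^-5 M.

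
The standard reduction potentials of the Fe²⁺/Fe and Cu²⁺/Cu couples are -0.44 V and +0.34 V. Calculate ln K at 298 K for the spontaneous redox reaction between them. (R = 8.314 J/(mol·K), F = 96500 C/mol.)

E°_cell = +0.34 − (-0.44) = 0.78 V, with n = 2 electrons transferred.
At equilibrium E = 0, so the Nernst equation gives ln K = nFE°/RT = (2)(96500)(0.78)/((8.314)(298)) = 60.76.

ln K = 60.8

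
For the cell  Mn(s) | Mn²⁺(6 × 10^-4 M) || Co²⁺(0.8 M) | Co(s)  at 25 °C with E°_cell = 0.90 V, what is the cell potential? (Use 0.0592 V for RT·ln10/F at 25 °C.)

0.993 V

Balancing electrons gives n = 2; the reaction quotient is Q = [Mn²⁺]/[Co²⁺] = 7.5 × 10^-4.
At 25 °C, E = E° − (0.0592/n) log Q = 0.90 − (0.0592/2)(-3.125) = 0.900 + 0.092 = 0.993 V.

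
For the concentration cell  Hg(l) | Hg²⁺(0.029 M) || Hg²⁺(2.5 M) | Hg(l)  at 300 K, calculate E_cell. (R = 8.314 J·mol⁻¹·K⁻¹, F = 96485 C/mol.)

0.058 V

Both half-cells are Hg²⁺/Hg, so E°_cell = 0. The concentrated side is the cathode; the cell reaction moves Hg²⁺ from high to low concentration with n = 2.
Q = [Hg²⁺]_dilute/[Hg²⁺]_conc = 0.029/2.5 = 0.0116.
E = 0 − (RT/nF) ln Q = −((8.314×300)/(2×96485))(-4.457) = 0.0576 V.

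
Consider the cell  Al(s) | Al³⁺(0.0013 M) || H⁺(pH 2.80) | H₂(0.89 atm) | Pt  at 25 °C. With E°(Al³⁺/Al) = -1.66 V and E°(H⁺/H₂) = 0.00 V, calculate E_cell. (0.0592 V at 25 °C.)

The hydrogen couple is the cathode, so E°_cell = 1.66 V; n = 6.
[H⁺] = 10^(−2.80) = 0.0016 M, and Q = [Al³⁺]^2·P(H₂)^3 / [H⁺]^6 = 7.52 × 10^10.
E = E° − (0.0592/6) log Q = 1.66 − (0.0592/6)(10.876) = 1.553 V.

1.55 V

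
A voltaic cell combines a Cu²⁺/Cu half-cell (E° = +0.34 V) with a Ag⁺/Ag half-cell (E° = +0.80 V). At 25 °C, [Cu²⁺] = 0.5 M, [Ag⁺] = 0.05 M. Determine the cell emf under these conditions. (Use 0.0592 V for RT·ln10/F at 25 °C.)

0.392 V

The Ag⁺/Ag couple has the higher reduction potential and acts as the cathode, so E°_cell = +0.80 − (+0.34) = 0.46 V.
Balancing electrons gives n = 2; the reaction quotient is Q = [Cu²⁺]/[Ag⁺]^2 = 200.
At 25 °C, E = E° − (0.0592/n) log Q = 0.46 − (0.0592/2)(2.301) = 0.460 − 0.068 = 0.392 V.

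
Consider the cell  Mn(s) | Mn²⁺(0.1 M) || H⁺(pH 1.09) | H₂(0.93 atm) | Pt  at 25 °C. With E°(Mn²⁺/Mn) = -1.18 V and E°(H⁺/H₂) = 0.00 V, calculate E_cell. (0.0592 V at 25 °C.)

1.15 V

The hydrogen couple is the cathode, so E°_cell = 1.18 V; n = 2.
[H⁺] = 10^(−1.09) = 0.081 M, and Q = [Mn²⁺]·P(H₂) / [H⁺]^2 = 14.1.
E = E° − (0.0592/2) log Q = 1.18 − (0.0592/2)(1.148) = 1.146 V.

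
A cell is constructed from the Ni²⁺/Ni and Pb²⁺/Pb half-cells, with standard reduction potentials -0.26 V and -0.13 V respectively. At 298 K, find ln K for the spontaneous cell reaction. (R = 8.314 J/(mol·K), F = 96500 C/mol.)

ln K = 10.1

E°_cell = -0.13 − (-0.26) = 0.13 V, with n = 2 electrons transferred.
At equilibrium E = 0, so the Nernst equation gives ln K = nFE°/RT = (2)(96500)(0.13)/((8.314)(298)) = 10.13.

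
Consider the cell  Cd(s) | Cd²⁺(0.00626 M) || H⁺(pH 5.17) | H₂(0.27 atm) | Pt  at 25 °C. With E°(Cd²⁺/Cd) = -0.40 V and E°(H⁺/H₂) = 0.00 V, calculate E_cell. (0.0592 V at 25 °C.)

The hydrogen couple is the cathode, so E°_cell = 0.40 V; n = 2.
[H⁺] = 10^(−5.17) = 6.8 × 10^-6 M, and Q = [Cd²⁺]·P(H₂) / [H⁺]^2 = 3.7 × 10^7.
E = E° − (0.0592/2) log Q = 0.40 − (0.0592/2)(7.568) = 0.176 V.

0.18 V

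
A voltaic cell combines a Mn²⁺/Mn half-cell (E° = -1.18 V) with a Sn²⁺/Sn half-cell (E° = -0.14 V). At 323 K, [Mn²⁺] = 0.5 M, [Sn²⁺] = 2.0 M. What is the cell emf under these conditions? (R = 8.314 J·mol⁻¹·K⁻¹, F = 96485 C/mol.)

The Sn²⁺/Sn couple has the higher reduction potential and acts as the cathode, so E°_cell = -0.14 − (-1.18) = 1.04 V.
Balancing electrons gives n = 2; the reaction quotient is Q = [Mn²⁺]/[Sn²⁺] = 0.250.
E = E° − (RT/nF) ln Q = 1.04 − (8.314×323)/(2×96485) × (-1.386) = 1.040 + 0.019 = 1.059 V.

1.06 V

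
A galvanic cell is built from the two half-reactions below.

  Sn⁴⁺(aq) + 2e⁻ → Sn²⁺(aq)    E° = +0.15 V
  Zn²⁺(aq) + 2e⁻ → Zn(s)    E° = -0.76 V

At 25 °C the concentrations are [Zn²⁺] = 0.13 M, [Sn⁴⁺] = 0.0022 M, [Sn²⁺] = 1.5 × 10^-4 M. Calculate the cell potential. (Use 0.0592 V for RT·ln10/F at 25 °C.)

The Sn⁴⁺/Sn²⁺ couple has the higher reduction potential and acts as the cathode, so E°_cell = +0.15 − (-0.76) = 0.91 V.
Balancing electrons gives n = 2; the reaction quotient is Q = [Zn²⁺]·[Sn²⁺]/[Sn⁴⁺] = 0.00886.
At 25 °C, E = E° − (0.0592/n) log Q = 0.91 − (0.0592/2)(-2.052) = 0.910 + 0.061 = 0.971 V.

0.971 V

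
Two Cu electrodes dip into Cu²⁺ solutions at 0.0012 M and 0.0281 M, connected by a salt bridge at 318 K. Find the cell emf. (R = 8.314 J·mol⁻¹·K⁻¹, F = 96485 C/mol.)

0.043 V

Both half-cells are Cu²⁺/Cu, so E°_cell = 0. The concentrated side is the cathode; the cell reaction moves Cu²⁺ from high to low concentration with n = 2.
Q = [Cu²⁺]_dilute/[Cu²⁺]_conc = 0.0012/0.0281 = 0.0427.
E = 0 − (RT/nF) ln Q = −((8.314×318)/(2×96485))(-3.153) = 0.0432 V.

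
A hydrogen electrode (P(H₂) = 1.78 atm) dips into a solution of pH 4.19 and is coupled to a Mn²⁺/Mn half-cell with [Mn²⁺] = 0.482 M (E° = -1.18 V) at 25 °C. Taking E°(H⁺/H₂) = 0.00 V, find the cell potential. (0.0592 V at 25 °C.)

0.93 V

The hydrogen couple is the cathode, so E°_cell = 1.18 V; n = 2.
[H⁺] = 10^(−4.19) = 6.5 × 10^-5 M, and Q = [Mn²⁺]·P(H₂) / [H⁺]^2 = 2.06 × 10^8.
E = E° − (0.0592/2) log Q = 1.18 − (0.0592/2)(8.313) = 0.934 V.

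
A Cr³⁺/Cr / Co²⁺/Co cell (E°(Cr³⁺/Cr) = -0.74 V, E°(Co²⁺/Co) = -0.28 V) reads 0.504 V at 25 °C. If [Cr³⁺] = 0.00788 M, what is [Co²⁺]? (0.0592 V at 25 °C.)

From the Nernst equation, log Q = n(E° − E)/0.0592 = 6(0.46 − 0.504)/0.0592 = -4.459, so Q = 3.47 × 10^-5.
With Q = [Cr³⁺]^2/[Co²⁺]^3 and the known concentrations, [Co²⁺]^3 in the denominator gives [Co²⁺] = 1.2 M.

1.2 M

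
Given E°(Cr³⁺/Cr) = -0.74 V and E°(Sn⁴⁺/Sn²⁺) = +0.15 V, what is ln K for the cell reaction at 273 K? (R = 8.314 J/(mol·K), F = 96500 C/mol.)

ln K = 227.0

E°_cell = +0.15 − (-0.74) = 0.89 V, with n = 6 electrons transferred.
At equilibrium E = 0, so the Nernst equation gives ln K = nFE°/RT = (6)(96500)(0.89)/((8.314)(273)) = 227.04.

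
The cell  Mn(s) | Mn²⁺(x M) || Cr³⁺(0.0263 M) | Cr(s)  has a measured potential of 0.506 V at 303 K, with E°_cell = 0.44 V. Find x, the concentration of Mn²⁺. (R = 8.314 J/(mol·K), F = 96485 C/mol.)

5.6 × 10^-4 M

From the Nernst equation, ln Q = nF(E° − E)/RT = 6×96485×(0.44 − 0.506)/(8.314×303) = -15.167, so Q = 2.59 × 10^-7.
With Q = [Mn²⁺]^3/[Cr³⁺]^2 and the known concentrations, [Mn²⁺]^3 in the numerator gives [Mn²⁺] = 5.6 × 10^-4 M.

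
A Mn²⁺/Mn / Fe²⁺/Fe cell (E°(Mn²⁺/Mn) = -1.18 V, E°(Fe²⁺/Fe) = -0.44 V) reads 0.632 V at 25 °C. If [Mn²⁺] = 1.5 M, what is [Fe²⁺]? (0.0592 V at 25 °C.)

From the Nernst equation, log Q = n(E° − E)/0.0592 = 2(0.74 − 0.632)/0.0592 = 3.649, so Q = 4450.
With Q = [Mn²⁺]/[Fe²⁺] and the known concentrations, [Fe²⁺] in the denominator gives [Fe²⁺] = 3.4 × 10^-4 M.

3.4 × 10^-4 M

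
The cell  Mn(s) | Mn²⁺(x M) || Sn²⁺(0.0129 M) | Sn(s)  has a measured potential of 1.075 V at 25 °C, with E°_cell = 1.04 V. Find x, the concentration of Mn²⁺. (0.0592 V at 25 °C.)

From the Nernst equation, log Q = n(E° − E)/0.0592 = 2(1.04 − 1.075)/0.0592 = -1.182, so Q = 0.0657.
With Q = [Mn²⁺]/[Sn²⁺] and the known concentrations, [Mn²⁺] in the numerator gives [Mn²⁺] = 8.5 × 10^-4 M.

8.5 × 10^-4 M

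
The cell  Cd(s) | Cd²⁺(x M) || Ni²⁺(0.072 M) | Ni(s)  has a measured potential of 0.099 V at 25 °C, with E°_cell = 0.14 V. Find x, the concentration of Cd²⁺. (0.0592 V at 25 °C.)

1.7 M

From the Nernst equation, log Q = n(E° − E)/0.0592 = 2(0.14 − 0.099)/0.0592 = 1.385, so Q = 24.3.
With Q = [Cd²⁺]/[Ni²⁺] and the known concentrations, [Cd²⁺] in the numerator gives [Cd²⁺] = 1.7 M.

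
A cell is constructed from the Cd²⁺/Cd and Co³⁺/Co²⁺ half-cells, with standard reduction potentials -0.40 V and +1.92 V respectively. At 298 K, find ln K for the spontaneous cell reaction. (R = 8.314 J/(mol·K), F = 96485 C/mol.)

E°_cell = +1.92 − (-0.40) = 2.32 V, with n = 2 electrons transferred.
At equilibrium E = 0, so the Nernst equation gives ln K = nFE°/RT = (2)(96485)(2.32)/((8.314)(298)) = 180.70.

ln K = 180.7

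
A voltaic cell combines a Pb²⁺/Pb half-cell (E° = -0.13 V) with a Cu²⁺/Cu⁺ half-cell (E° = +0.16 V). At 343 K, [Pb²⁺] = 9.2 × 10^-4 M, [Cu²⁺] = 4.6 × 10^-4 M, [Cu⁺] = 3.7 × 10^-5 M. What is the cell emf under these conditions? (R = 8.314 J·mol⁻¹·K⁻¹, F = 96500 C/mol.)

0.468 V

The Cu²⁺/Cu⁺ couple has the higher reduction potential and acts as the cathode, so E°_cell = +0.16 − (-0.13) = 0.29 V.
Balancing electrons gives n = 2; the reaction quotient is Q = [Pb²⁺]·[Cu⁺]^2/[Cu²⁺]^2 = 5.95 × 10^-6.
E = E° − (RT/nF) ln Q = 0.29 − (8.314×343)/(2×96500) × (-12.032) = 0.290 + 0.178 = 0.468 V.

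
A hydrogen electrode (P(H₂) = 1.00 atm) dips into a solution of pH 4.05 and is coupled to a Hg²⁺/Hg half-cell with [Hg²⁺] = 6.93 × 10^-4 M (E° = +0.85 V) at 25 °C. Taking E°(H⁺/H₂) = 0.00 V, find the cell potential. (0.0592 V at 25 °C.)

1.00 V

The Hg²⁺/Hg couple is the cathode, so E°_cell = 0.85 V; n = 2.
[H⁺] = 10^(−4.05) = 8.9 × 10^-5 M, and Q = [H⁺]^2 / ([Hg²⁺]·P(H₂)) = 1.15 × 10^-5.
E = E° − (0.0592/2) log Q = 0.85 − (0.0592/2)(-4.941) = 0.996 V.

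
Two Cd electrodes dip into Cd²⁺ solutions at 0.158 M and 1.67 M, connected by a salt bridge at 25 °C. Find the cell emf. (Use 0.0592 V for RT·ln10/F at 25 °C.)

Both half-cells are Cd²⁺/Cd, so E°_cell = 0. The concentrated side is the cathode; the cell reaction moves Cd²⁺ from high to low concentration with n = 2.
Q = [Cd²⁺]_dilute/[Cd²⁺]_conc = 0.158/1.67 = 0.0946.
E = 0 − (0.0592/2) log Q = −(0.0592/2)(-1.024) = 0.0303 V.

0.030 V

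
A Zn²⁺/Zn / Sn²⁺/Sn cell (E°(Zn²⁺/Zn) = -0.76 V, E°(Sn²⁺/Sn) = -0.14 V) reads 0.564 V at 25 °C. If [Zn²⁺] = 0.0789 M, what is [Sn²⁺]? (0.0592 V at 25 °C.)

0.001 M

From the Nernst equation, log Q = n(E° − E)/0.0592 = 2(0.62 − 0.564)/0.0592 = 1.892, so Q = 78.0.
With Q = [Zn²⁺]/[Sn²⁺] and the known concentrations, [Sn²⁺] in the denominator gives [Sn²⁺] = 0.001 M.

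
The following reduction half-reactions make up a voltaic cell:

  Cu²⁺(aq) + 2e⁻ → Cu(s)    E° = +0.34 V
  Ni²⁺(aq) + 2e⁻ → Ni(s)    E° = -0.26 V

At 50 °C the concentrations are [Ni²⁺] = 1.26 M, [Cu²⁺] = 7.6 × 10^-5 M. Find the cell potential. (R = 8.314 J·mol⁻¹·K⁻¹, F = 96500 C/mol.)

The Cu²⁺/Cu couple has the higher reduction potential and acts as the cathode, so E°_cell = +0.34 − (-0.26) = 0.60 V.
Balancing electrons gives n = 2; the reaction quotient is Q = [Ni²⁺]/[Cu²⁺] = 1.66 × 10^4.
E = E° − (RT/nF) ln Q = 0.60 − (8.314×323)/(2×96500) × (9.716) = 0.600 − 0.135 = 0.465 V.

0.465 V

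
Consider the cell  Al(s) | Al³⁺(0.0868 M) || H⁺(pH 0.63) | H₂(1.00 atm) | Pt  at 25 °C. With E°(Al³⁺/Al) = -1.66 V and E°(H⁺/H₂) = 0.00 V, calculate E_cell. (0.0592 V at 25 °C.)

1.64 V

The hydrogen couple is the cathode, so E°_cell = 1.66 V; n = 6.
[H⁺] = 10^(−0.63) = 0.23 M, and Q = [Al³⁺]^2·P(H₂)^3 / [H⁺]^6 = 45.4.
E = E° − (0.0592/6) log Q = 1.66 − (0.0592/6)(1.657) = 1.644 V.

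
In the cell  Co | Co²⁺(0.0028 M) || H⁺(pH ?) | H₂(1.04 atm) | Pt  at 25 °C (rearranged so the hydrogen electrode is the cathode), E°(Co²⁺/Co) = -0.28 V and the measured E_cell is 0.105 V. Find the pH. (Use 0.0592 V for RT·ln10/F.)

pH = 4.22

E°_cell = 0.28 V and n = 2.
log Q = n(E° − E)/0.0592 = 2×(0.28 − 0.105)/0.0592 = 5.912.
With Q = [Co²⁺]·P(H₂) / [H⁺]^2, solving for [H⁺] gives log[H⁺] = -4.224, so pH = 4.22.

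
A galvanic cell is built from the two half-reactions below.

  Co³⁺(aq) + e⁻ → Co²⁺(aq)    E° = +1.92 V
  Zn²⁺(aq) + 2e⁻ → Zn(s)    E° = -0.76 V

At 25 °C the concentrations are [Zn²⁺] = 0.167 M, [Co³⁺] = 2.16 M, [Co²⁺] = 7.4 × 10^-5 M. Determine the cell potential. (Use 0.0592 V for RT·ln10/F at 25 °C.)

2.97 V

The Co³⁺/Co²⁺ couple has the higher reduction potential and acts as the cathode, so E°_cell = +1.92 − (-0.76) = 2.68 V.
Balancing electrons gives n = 2; the reaction quotient is Q = [Zn²⁺]·[Co²⁺]^2/[Co³⁺]^2 = 1.96 × 10^-10.
At 25 °C, E = E° − (0.0592/n) log Q = 2.68 − (0.0592/2)(-9.708) = 2.680 + 0.287 = 2.967 V.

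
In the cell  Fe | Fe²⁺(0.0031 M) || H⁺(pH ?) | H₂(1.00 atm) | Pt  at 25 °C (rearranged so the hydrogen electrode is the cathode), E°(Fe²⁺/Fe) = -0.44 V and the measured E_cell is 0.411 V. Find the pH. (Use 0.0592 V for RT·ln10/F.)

E°_cell = 0.44 V and n = 2.
log Q = n(E° − E)/0.0592 = 2×(0.44 − 0.411)/0.0592 = 0.980.
With Q = [Fe²⁺]·P(H₂) / [H⁺]^2, solving for [H⁺] gives log[H⁺] = -1.744, so pH = 1.74.

pH = 1.74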